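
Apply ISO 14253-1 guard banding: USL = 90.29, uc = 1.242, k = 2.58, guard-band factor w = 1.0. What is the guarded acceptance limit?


U = k * uc = 2.58 * 1.242 = 3.20436
guard band g = w * U = 1.0 * 3.20436 = 3.20436
AL = USL - g = 90.29 - 3.20436
AL = 87.0856

87.0856


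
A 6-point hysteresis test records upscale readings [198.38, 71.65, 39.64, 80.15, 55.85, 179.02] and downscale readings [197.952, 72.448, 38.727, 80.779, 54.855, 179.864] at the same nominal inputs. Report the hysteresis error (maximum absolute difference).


|198.38 - 197.952| = 0.4280
|71.65 - 72.448| = 0.7980
|39.64 - 38.727| = 0.9130
|80.15 - 80.779| = 0.6290
|55.85 - 54.855| = 0.9950
|179.02 - 179.864| = 0.8440
hysteresis = max(diffs) = 0.9950

0.9950


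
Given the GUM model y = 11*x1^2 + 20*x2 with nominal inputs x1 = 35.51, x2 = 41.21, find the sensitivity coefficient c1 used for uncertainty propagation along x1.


y = 11*x1^2 + 20*x2
dy/dx1 = 2*11*x1
Evaluate at x1 = 35.51: c1 = 22 * 35.51
c1 = 781.2200

781.2200


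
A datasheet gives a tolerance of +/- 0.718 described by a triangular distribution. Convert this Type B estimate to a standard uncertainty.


u_B = half_width / sqrt(6)
u_B = 0.718 / 2.4494897
u_B = 0.2931

0.2931


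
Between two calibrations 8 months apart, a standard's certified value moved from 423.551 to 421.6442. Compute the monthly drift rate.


rate = (v2 - v1) / months
= (421.6442 - 423.551) / 8
= -1.9068 / 8
= -0.2383

-0.2383


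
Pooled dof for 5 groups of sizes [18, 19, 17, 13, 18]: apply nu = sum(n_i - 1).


nu = sum_i (n_i - 1)
nu = ((18 - 1) + (19 - 1) + (17 - 1) + (13 - 1) + (18 - 1))
nu = 17 + 18 + 16 + 12 + 17
nu = 80

80


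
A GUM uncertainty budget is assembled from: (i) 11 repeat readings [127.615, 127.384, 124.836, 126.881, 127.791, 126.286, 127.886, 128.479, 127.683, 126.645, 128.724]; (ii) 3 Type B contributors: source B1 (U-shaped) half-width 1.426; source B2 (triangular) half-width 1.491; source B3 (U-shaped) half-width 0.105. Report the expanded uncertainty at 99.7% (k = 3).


mean = (127.615 + 127.384 + 124.836 + 126.881 + 127.791 + 126.286 + 127.886 + 128.479 + 127.683 + 126.645 + 128.724) / 11 = 127.2918182
s = sqrt(sum((x - mean)^2)/(n-1)) = 1.0935541
u_A = s / sqrt(n) = 1.0935541 / sqrt(11) = 0.32971897
u_B1 = 1.426 / sqrt(2) = 1.0083343
u_B2 = 1.491 / sqrt(6) = 0.6086982
u_B3 = 0.105 / sqrt(2) = 0.074246212
uc = sqrt(0.32971897^2 + 1.0083343^2 + 0.6086982^2 + 0.074246212^2) = 1.2253484
U = k * uc = 3 * 1.2253484
U = 3.6760

3.6760


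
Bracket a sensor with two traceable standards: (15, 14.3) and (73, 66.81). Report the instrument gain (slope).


slope = (y2 - y1) / (x2 - x1)
= (66.81 - 14.3) / (73 - 15)
= 52.5100 / 58
= 0.9053

0.9053


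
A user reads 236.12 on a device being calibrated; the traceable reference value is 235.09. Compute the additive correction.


Correction = standard - reading
= 235.09 - 236.12
= -1.0300

-1.0300


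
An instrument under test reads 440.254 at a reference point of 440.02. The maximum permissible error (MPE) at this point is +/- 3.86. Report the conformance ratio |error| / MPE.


e = indication - reference = 440.254 - 440.02 = 0.2340
|e| = 0.2340
ratio = |e| / MPE = 0.2340 / 3.86
ratio = 0.0606

0.0606


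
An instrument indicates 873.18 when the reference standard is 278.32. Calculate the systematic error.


Systematic error = measured - true
= 873.18 - 278.32
= 594.8600

594.8600


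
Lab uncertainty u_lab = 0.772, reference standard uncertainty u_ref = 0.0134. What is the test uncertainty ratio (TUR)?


TUR = u_lab / u_ref
= 0.772 / 0.0134
= 57.6119

57.6119


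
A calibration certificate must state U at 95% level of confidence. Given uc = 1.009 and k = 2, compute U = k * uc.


U = k * uc
U = 2 * 1.009
U = 2.0180

2.0180


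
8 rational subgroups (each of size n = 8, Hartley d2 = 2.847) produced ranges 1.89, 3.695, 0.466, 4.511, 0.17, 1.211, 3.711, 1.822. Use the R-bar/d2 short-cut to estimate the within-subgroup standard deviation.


R_bar = (1.89 + 3.695 + 0.466 + 4.511 + 0.17 + 1.211 + 3.711 + 1.822) / 8
R_bar = 17.476 / 8 = 2.1845
sigma_hat = R_bar / d2 = 2.1845 / 2.847 = 0.7673

0.7673


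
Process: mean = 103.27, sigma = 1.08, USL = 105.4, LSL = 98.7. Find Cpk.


Cpu = (USL - mean) / (3*sigma) = (105.4 - 103.27) / (3*1.08) = 0.6574
Cpl = (mean - LSL) / (3*sigma) = (103.27 - 98.7) / (3*1.08) = 1.4105
Cpk = min(Cpu, Cpl) = 0.6574

0.6574


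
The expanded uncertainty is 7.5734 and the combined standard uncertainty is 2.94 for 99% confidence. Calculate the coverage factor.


k = U / uc
k = 7.5734 / 2.94
k = 2.576

2.576


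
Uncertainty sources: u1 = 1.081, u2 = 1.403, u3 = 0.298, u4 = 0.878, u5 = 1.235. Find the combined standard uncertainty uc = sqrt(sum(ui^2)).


uc = sqrt(1.081^2 + 1.403^2 + 0.298^2 + 0.878^2 + 1.235^2)
uc = sqrt(5.521883)
uc = 2.3499

2.3499


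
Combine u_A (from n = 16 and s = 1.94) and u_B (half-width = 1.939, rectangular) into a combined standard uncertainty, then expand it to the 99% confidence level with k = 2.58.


u_A = s / sqrt(n) = 1.94 / sqrt(16) = 0.485
u_B = half_width / sqrt(3) = 1.939 / sqrt(3) = 1.1194822
uc = sqrt(u_A^2 + u_B^2) = sqrt(0.485^2 + 1.1194822^2) = 1.2200268
U = k * uc = 2.58 * 1.2200268
U = 3.1477

3.1477


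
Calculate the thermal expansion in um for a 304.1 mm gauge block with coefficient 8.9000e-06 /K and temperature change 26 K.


dL = L * alpha * dT
= 304.1 * 8.9000e-06 * 26
= 0.0703687 mm
dL_um = 0.0703687 * 1000 = 70.3687 um

70.3687


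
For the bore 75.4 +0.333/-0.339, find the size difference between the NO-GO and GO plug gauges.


GO = nominal - lower_tol (smallest hole = maximum material condition)
GO = 75.4 - 0.339 = 75.061
NO-GO = nominal + upper_tol (largest hole = least material condition)
NO-GO = 75.4 + 0.333 = 75.733
spread = NO-GO - GO = 75.733 - 75.061 = 0.6720

0.6720


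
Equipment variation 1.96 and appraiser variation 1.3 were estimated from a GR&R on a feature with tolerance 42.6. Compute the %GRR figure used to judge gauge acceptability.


GRR = sqrt(EV^2 + AV^2) = sqrt(1.96^2 + 1.3^2) = 2.3519354
%GRR = GRR / tol * 100 = 2.3519354 / 42.6 * 100
%GRR = 5.5210

5.5210


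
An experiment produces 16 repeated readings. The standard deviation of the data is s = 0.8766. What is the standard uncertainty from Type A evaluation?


u_A = s / sqrt(n)
u_A = 0.8766 / sqrt(16)
u_A = 0.8766 / 4
u_A = 0.2192

0.2192


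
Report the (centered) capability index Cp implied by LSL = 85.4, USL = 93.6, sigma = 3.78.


Cp = (USL - LSL) / (6 * sigma)
= (93.6 - 85.4) / (6 * 3.78)
= 8.2000 / 22.6800
= 0.3616

0.3616


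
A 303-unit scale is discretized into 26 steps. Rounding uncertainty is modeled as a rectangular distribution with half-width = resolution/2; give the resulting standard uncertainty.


resolution = range / divisions
resolution = 303 / 26 = 11.653846
u_res = resolution / (2*sqrt(3))
u_res = 11.653846 / 3.4641016
u_res = 3.3642

3.3642


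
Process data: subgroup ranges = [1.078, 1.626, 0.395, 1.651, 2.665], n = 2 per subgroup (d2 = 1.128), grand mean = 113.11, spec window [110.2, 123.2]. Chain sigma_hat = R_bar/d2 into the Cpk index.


R_bar = (1.078 + 1.626 + 0.395 + 1.651 + 2.665) / 5 = 1.483
sigma = R_bar / d2 = 1.483 / 1.128 = 1.3147163
Cp = (USL - LSL)/(6*sigma) = (123.2 - 110.2)/(6*1.3147163) = 1.6480
Cpu = (123.2 - 113.11)/(3*1.3147163) = 2.5582
Cpl = (113.11 - 110.2)/(3*1.3147163) = 0.7378
Cpk = min(Cpu, Cpl) = 0.7378

0.7378


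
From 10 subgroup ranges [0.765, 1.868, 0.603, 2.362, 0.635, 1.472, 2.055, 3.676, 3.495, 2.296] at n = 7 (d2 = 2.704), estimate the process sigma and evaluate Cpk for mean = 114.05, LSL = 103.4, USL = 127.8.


R_bar = (0.765 + 1.868 + 0.603 + 2.362 + 0.635 + 1.472 + 2.055 + 3.676 + 3.495 + 2.296) / 10 = 1.9227
sigma = R_bar / d2 = 1.9227 / 2.704 = 0.71105769
Cp = (USL - LSL)/(6*sigma) = (127.8 - 103.4)/(6*0.71105769) = 5.7192
Cpu = (127.8 - 114.05)/(3*0.71105769) = 6.4458
Cpl = (114.05 - 103.4)/(3*0.71105769) = 4.9926
Cpk = min(Cpu, Cpl) = 4.9926

4.9926


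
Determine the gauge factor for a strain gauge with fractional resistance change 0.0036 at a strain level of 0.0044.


GF = (dR/R) / epsilon
= 0.0036 / 0.0044
= 0.8182

0.8182


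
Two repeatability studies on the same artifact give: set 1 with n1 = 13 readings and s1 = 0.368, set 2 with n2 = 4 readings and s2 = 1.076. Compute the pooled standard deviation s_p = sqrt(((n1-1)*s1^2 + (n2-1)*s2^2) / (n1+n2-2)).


s_p = sqrt(((n1-1)*s1^2 + (n2-1)*s2^2) / (n1+n2-2))
numerator = (13-1)*0.368^2 + (4-1)*1.076^2 = 1.625088 + 3.473328 = 5.098416
denominator = 13 + 4 - 2 = 15
s_p^2 = 5.098416 / 15 = 0.3398944
s_p = sqrt(0.3398944) = 0.5830

0.5830


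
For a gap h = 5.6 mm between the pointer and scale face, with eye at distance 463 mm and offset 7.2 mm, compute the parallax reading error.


error = h * offset / d
= 5.6 * 7.2 / 463
= 0.0871

0.0871


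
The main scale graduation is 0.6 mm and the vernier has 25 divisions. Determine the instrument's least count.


LC = MSD / n_div
= 0.6 / 25
= 0.0240

0.0240


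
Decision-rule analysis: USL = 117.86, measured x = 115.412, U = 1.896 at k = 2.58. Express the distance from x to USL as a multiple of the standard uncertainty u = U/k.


u = U / k = 1.896 / 2.58 = 0.73488372
margin = |USL - x| = |117.86 - 115.412| = 2.448
z = margin / u = 2.448 / 0.73488372
z = 3.3311

3.3311


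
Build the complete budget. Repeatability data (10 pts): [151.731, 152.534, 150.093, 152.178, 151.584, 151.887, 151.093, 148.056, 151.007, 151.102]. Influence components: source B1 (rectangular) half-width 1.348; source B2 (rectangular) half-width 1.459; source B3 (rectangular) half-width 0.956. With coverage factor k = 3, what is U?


mean = (151.731 + 152.534 + 150.093 + 152.178 + 151.584 + 151.887 + 151.093 + 148.056 + 151.007 + 151.102) / 10 = 151.1265
s = sqrt(sum((x - mean)^2)/(n-1)) = 1.280273
u_A = s / sqrt(n) = 1.280273 / sqrt(10) = 0.40485787
u_B1 = 1.348 / sqrt(3) = 0.77826816
u_B2 = 1.459 / sqrt(3) = 0.84235404
u_B3 = 0.956 / sqrt(3) = 0.55194686
uc = sqrt(0.40485787^2 + 0.77826816^2 + 0.84235404^2 + 0.55194686^2) = 1.3355961
U = k * uc = 3 * 1.3355961
U = 4.0068

4.0068


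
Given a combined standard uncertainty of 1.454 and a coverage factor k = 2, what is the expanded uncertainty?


U = k * uc
U = 2 * 1.454
U = 2.9080

2.9080


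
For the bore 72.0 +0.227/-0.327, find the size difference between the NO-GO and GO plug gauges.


GO = nominal - lower_tol (smallest hole = maximum material condition)
GO = 72.0 - 0.327 = 71.673
NO-GO = nominal + upper_tol (largest hole = least material condition)
NO-GO = 72.0 + 0.227 = 72.227
spread = NO-GO - GO = 72.227 - 71.673 = 0.5540

0.5540


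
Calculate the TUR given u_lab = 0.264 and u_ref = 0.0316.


TUR = u_lab / u_ref
= 0.264 / 0.0316
= 8.3544

8.3544


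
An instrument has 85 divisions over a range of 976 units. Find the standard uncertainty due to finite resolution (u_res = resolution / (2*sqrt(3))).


resolution = range / divisions
resolution = 976 / 85 = 11.482353
u_res = resolution / (2*sqrt(3))
u_res = 11.482353 / 3.4641016
u_res = 3.3147

3.3147


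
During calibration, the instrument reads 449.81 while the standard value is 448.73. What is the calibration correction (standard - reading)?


Correction = standard - reading
= 448.73 - 449.81
= -1.0800

-1.0800


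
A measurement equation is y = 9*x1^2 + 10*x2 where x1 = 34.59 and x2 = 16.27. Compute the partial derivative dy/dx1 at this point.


y = 9*x1^2 + 10*x2
dy/dx1 = 2*9*x1
Evaluate at x1 = 34.59: c1 = 18 * 34.59
c1 = 622.6200

622.6200


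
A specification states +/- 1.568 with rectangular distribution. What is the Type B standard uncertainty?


u_B = half_width / sqrt(3)
u_B = 1.568 / 1.7320508
u_B = 0.9053

0.9053


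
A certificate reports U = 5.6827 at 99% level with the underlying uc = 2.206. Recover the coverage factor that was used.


k = U / uc
k = 5.6827 / 2.206
k = 2.576

2.576


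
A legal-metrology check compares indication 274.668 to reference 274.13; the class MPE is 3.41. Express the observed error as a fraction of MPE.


e = indication - reference = 274.668 - 274.13 = 0.5380
|e| = 0.5380
ratio = |e| / MPE = 0.5380 / 3.41
ratio = 0.1578

0.1578


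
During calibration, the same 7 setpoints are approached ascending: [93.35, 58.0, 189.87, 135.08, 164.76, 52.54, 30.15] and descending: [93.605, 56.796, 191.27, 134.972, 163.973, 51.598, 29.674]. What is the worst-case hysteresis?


|93.35 - 93.605| = 0.2550
|58.0 - 56.796| = 1.2040
|189.87 - 191.27| = 1.4000
|135.08 - 134.972| = 0.1080
|164.76 - 163.973| = 0.7870
|52.54 - 51.598| = 0.9420
|30.15 - 29.674| = 0.4760
hysteresis = max(diffs) = 1.4000

1.4000


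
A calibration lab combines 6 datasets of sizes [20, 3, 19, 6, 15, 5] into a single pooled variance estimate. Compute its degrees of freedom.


nu = sum_i (n_i - 1)
nu = ((20 - 1) + (3 - 1) + (19 - 1) + (6 - 1) + (15 - 1) + (5 - 1))
nu = 19 + 2 + 18 + 5 + 14 + 4
nu = 62

62


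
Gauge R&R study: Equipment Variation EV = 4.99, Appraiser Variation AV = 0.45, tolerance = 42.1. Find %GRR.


GRR = sqrt(EV^2 + AV^2) = sqrt(4.99^2 + 0.45^2) = 5.0102495
%GRR = GRR / tol * 100 = 5.0102495 / 42.1 * 100
%GRR = 11.9008

11.9008


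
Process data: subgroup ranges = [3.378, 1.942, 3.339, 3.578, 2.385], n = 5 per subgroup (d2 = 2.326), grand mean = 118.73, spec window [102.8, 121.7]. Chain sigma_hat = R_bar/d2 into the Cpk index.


R_bar = (3.378 + 1.942 + 3.339 + 3.578 + 2.385) / 5 = 2.9244
sigma = R_bar / d2 = 2.9244 / 2.326 = 1.2572657
Cp = (USL - LSL)/(6*sigma) = (121.7 - 102.8)/(6*1.2572657) = 2.5054
Cpu = (121.7 - 118.73)/(3*1.2572657) = 0.7874
Cpl = (118.73 - 102.8)/(3*1.2572657) = 4.2235
Cpk = min(Cpu, Cpl) = 0.7874

0.7874


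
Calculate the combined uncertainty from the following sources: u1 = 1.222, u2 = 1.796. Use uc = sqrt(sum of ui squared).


uc = sqrt(1.222^2 + 1.796^2)
uc = sqrt(4.7189)
uc = 2.1723

2.1723


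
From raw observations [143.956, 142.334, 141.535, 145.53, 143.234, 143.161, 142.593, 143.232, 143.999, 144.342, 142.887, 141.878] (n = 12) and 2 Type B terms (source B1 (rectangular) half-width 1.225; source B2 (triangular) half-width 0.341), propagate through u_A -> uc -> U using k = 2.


mean = (143.956 + 142.334 + 141.535 + 145.53 + 143.234 + 143.161 + 142.593 + 143.232 + 143.999 + 144.342 + 142.887 + 141.878) / 12 = 143.2234167
s = sqrt(sum((x - mean)^2)/(n-1)) = 1.1150379
u_A = s / sqrt(n) = 1.1150379 / sqrt(12) = 0.32188372
u_B1 = 1.225 / sqrt(3) = 0.70725408
u_B2 = 0.341 / sqrt(6) = 0.13921267
uc = sqrt(0.32188372^2 + 0.70725408^2 + 0.13921267^2) = 0.78942867
U = k * uc = 2 * 0.78942867
U = 1.5789

1.5789


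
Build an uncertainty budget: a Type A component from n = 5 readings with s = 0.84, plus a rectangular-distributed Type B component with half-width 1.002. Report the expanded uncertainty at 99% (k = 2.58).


u_A = s / sqrt(n) = 0.84 / sqrt(5) = 0.37565942
u_B = half_width / sqrt(3) = 1.002 / sqrt(3) = 0.57850497
uc = sqrt(u_A^2 + u_B^2) = sqrt(0.37565942^2 + 0.57850497^2) = 0.68977388
U = k * uc = 2.58 * 0.68977388
U = 1.7796

1.7796


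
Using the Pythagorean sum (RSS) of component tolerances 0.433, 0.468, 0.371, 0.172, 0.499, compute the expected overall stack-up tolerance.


RSS = sqrt(0.433^2 + 0.468^2 + 0.371^2 + 0.172^2 + 0.499^2)
= sqrt(0.822739)
= 0.9070

0.9070


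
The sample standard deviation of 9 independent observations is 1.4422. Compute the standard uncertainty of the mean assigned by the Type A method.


u_A = s / sqrt(n)
u_A = 1.4422 / sqrt(9)
u_A = 1.4422 / 3
u_A = 0.4807

0.4807


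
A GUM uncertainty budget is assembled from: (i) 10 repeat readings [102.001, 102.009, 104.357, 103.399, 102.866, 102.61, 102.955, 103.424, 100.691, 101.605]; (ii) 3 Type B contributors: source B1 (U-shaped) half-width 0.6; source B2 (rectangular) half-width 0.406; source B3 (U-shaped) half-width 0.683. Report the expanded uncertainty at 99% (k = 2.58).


mean = (102.001 + 102.009 + 104.357 + 103.399 + 102.866 + 102.61 + 102.955 + 103.424 + 100.691 + 101.605) / 10 = 102.5917
s = sqrt(sum((x - mean)^2)/(n-1)) = 1.0510844
u_A = s / sqrt(n) = 1.0510844 / sqrt(10) = 0.33238207
u_B1 = 0.6 / sqrt(2) = 0.42426407
u_B2 = 0.406 / sqrt(3) = 0.23440421
u_B3 = 0.683 / sqrt(2) = 0.48295393
uc = sqrt(0.33238207^2 + 0.42426407^2 + 0.23440421^2 + 0.48295393^2) = 0.76070209
U = k * uc = 2.58 * 0.76070209
U = 1.9626

1.9626


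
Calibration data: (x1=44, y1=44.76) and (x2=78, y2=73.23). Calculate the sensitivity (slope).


slope = (y2 - y1) / (x2 - x1)
= (73.23 - 44.76) / (78 - 44)
= 28.4700 / 34
= 0.8374

0.8374


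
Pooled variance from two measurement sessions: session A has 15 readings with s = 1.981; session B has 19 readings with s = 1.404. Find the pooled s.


s_p = sqrt(((n1-1)*s1^2 + (n2-1)*s2^2) / (n1+n2-2))
numerator = (15-1)*1.981^2 + (19-1)*1.404^2 = 54.941054 + 35.481888 = 90.422942
denominator = 15 + 19 - 2 = 32
s_p^2 = 90.422942 / 32 = 2.8257169
s_p = sqrt(2.8257169) = 1.6810

1.6810


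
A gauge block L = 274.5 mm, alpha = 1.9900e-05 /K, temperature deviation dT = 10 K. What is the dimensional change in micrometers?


dL = L * alpha * dT
= 274.5 * 1.9900e-05 * 10
= 0.0546255 mm
dL_um = 0.0546255 * 1000 = 54.6255 um

54.6255


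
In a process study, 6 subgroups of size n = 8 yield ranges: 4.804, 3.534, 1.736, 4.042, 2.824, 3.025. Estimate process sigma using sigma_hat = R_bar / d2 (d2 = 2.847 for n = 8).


R_bar = (4.804 + 3.534 + 1.736 + 4.042 + 2.824 + 3.025) / 6
R_bar = 19.965 / 6 = 3.3275
sigma_hat = R_bar / d2 = 3.3275 / 2.847 = 1.1688

1.1688


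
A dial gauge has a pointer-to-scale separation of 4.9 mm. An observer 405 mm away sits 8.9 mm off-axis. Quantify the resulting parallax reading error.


error = h * offset / d
= 4.9 * 8.9 / 405
= 0.1077

0.1077


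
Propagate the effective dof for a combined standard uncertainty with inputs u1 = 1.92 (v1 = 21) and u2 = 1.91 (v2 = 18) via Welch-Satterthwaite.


uc = sqrt(u1^2 + u2^2) = sqrt(1.92^2 + 1.91^2) = 2.7082282
v_eff = uc^4 / (u1^4/v1 + u2^4/v2)
= 2.7082282^4 / (1.92^4/21 + 1.91^4/18)
= 53.79489 / 1.3864897
v_eff = 38.7993

38.7993


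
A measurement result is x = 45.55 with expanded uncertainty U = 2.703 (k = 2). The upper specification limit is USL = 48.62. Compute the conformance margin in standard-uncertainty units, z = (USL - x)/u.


u = U / k = 2.703 / 2 = 1.3515
margin = |USL - x| = |48.62 - 45.55| = 3.07
z = margin / u = 3.07 / 1.3515
z = 2.2716

2.2716


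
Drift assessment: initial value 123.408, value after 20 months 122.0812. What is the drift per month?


rate = (v2 - v1) / months
= (122.0812 - 123.408) / 20
= -1.3268 / 20
= -0.0663

-0.0663


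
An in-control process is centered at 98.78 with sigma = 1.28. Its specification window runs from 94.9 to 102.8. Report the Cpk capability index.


Cpu = (USL - mean) / (3*sigma) = (102.8 - 98.78) / (3*1.28) = 1.0469
Cpl = (mean - LSL) / (3*sigma) = (98.78 - 94.9) / (3*1.28) = 1.0104
Cpk = min(Cpu, Cpl) = 1.0104

1.0104


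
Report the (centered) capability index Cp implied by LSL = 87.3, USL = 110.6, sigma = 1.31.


Cp = (USL - LSL) / (6 * sigma)
= (110.6 - 87.3) / (6 * 1.31)
= 23.3000 / 7.8600
= 2.9644

2.9644


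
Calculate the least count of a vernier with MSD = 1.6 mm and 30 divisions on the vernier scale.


LC = MSD / n_div
= 1.6 / 30
= 0.0533

0.0533


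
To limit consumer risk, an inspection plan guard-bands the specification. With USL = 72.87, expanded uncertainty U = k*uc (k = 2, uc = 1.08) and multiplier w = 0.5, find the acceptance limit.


U = k * uc = 2 * 1.08 = 2.16
guard band g = w * U = 0.5 * 2.16 = 1.08
AL = USL - g = 72.87 - 1.08
AL = 71.7900

71.7900


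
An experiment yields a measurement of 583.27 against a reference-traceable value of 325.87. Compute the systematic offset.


Systematic error = measured - true
= 583.27 - 325.87
= 257.4000

257.4000


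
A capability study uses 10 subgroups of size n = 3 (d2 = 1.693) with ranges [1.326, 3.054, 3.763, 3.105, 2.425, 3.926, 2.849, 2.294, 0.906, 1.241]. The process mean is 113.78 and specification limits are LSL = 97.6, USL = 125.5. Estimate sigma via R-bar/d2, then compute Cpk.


R_bar = (1.326 + 3.054 + 3.763 + 3.105 + 2.425 + 3.926 + 2.849 + 2.294 + 0.906 + 1.241) / 10 = 2.4889
sigma = R_bar / d2 = 2.4889 / 1.693 = 1.4701122
Cp = (USL - LSL)/(6*sigma) = (125.5 - 97.6)/(6*1.4701122) = 3.1630
Cpu = (125.5 - 113.78)/(3*1.4701122) = 2.6574
Cpl = (113.78 - 97.6)/(3*1.4701122) = 3.6687
Cpk = min(Cpu, Cpl) = 2.6574

2.6574


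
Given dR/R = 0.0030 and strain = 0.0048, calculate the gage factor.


GF = (dR/R) / epsilon
= 0.0030 / 0.0048
= 0.6250

0.6250


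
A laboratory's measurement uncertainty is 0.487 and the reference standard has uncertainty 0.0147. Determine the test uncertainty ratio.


TUR = u_lab / u_ref
= 0.487 / 0.0147
= 33.1293

33.1293


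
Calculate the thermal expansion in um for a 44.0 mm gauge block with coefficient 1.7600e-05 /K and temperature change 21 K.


dL = L * alpha * dT
= 44.0 * 1.7600e-05 * 21
= 0.0162624 mm
dL_um = 0.0162624 * 1000 = 16.2624 um

16.2624


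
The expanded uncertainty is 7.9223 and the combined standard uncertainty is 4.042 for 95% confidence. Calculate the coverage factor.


k = U / uc
k = 7.9223 / 4.042
k = 1.96

1.96


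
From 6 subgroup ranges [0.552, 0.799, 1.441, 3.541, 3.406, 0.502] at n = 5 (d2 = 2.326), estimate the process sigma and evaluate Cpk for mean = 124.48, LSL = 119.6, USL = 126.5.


R_bar = (0.552 + 0.799 + 1.441 + 3.541 + 3.406 + 0.502) / 6 = 1.7068333
sigma = R_bar / d2 = 1.7068333 / 2.326 = 0.73380623
Cp = (USL - LSL)/(6*sigma) = (126.5 - 119.6)/(6*0.73380623) = 1.5672
Cpu = (126.5 - 124.48)/(3*0.73380623) = 0.9176
Cpl = (124.48 - 119.6)/(3*0.73380623) = 2.2168
Cpk = min(Cpu, Cpl) = 0.9176

0.9176


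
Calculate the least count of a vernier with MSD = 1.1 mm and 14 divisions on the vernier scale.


LC = MSD / n_div
= 1.1 / 14
= 0.0786

0.0786


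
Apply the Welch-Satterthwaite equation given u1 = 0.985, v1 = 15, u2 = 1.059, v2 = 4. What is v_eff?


uc = sqrt(u1^2 + u2^2) = sqrt(0.985^2 + 1.059^2) = 1.4462731
v_eff = uc^4 / (u1^4/v1 + u2^4/v2)
= 1.4462731^4 / (0.985^4/15 + 1.059^4/4)
= 4.3752335 / 0.37718568
v_eff = 11.5997

11.5997


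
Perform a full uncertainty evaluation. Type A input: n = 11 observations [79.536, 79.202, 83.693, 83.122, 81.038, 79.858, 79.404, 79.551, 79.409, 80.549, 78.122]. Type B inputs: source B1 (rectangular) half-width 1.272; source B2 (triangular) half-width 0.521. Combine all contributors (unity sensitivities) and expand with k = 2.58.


mean = (79.536 + 79.202 + 83.693 + 83.122 + 81.038 + 79.858 + 79.404 + 79.551 + 79.409 + 80.549 + 78.122) / 11 = 80.31672727
s = sqrt(sum((x - mean)^2)/(n-1)) = 1.7019326
u_A = s / sqrt(n) = 1.7019326 / sqrt(11) = 0.51315199
u_B1 = 1.272 / sqrt(3) = 0.73438954
u_B2 = 0.521 / sqrt(6) = 0.21269736
uc = sqrt(0.51315199^2 + 0.73438954^2 + 0.21269736^2) = 0.92081113
U = k * uc = 2.58 * 0.92081113
U = 2.3757

2.3757


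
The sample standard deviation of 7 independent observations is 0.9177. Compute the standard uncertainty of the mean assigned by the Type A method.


u_A = s / sqrt(n)
u_A = 0.9177 / sqrt(7)
u_A = 0.9177 / 2.6457513
u_A = 0.3469

0.3469


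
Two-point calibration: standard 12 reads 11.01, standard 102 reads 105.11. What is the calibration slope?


slope = (y2 - y1) / (x2 - x1)
= (105.11 - 11.01) / (102 - 12)
= 94.1000 / 90
= 1.0456

1.0456


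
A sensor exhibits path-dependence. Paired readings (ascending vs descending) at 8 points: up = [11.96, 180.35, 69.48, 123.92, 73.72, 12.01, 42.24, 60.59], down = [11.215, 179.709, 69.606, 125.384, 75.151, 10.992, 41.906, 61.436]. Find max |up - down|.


|11.96 - 11.215| = 0.7450
|180.35 - 179.709| = 0.6410
|69.48 - 69.606| = 0.1260
|123.92 - 125.384| = 1.4640
|73.72 - 75.151| = 1.4310
|12.01 - 10.992| = 1.0180
|42.24 - 41.906| = 0.3340
|60.59 - 61.436| = 0.8460
hysteresis = max(diffs) = 1.4640

1.4640


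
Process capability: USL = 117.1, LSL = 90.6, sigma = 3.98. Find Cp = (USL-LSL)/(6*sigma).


Cp = (USL - LSL) / (6 * sigma)
= (117.1 - 90.6) / (6 * 3.98)
= 26.5000 / 23.8800
= 1.1097

1.1097


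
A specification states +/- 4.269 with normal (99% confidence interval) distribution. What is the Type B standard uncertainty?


u_B = half_width / 2.576
u_B = 4.269 / 2.576
u_B = 1.6572

1.6572


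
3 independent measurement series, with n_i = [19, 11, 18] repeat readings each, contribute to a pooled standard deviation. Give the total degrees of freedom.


nu = sum_i (n_i - 1)
nu = ((19 - 1) + (11 - 1) + (18 - 1))
nu = 18 + 10 + 17
nu = 45

45


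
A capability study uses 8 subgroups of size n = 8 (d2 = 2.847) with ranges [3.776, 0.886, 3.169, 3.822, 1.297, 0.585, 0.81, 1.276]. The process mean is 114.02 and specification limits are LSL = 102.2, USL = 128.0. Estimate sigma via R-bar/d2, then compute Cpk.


R_bar = (3.776 + 0.886 + 3.169 + 3.822 + 1.297 + 0.585 + 0.81 + 1.276) / 8 = 1.952625
sigma = R_bar / d2 = 1.952625 / 2.847 = 0.68585353
Cp = (USL - LSL)/(6*sigma) = (128.0 - 102.2)/(6*0.68585353) = 6.2696
Cpu = (128.0 - 114.02)/(3*0.68585353) = 6.7945
Cpl = (114.02 - 102.2)/(3*0.68585353) = 5.7447
Cpk = min(Cpu, Cpl) = 5.7447

5.7447


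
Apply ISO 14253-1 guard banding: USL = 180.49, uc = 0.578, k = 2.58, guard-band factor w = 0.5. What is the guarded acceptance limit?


U = k * uc = 2.58 * 0.578 = 1.49124
guard band g = w * U = 0.5 * 1.49124 = 0.74562
AL = USL - g = 180.49 - 0.74562
AL = 179.7444

179.7444


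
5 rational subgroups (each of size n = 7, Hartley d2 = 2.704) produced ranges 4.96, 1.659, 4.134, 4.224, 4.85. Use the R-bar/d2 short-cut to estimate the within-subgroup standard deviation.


R_bar = (4.96 + 1.659 + 4.134 + 4.224 + 4.85) / 5
R_bar = 19.827 / 5 = 3.9654
sigma_hat = R_bar / d2 = 3.9654 / 2.704 = 1.4665

1.4665


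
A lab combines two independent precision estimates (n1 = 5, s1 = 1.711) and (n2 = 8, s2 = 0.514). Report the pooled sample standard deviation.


s_p = sqrt(((n1-1)*s1^2 + (n2-1)*s2^2) / (n1+n2-2))
numerator = (5-1)*1.711^2 + (8-1)*0.514^2 = 11.710084 + 1.849372 = 13.559456
denominator = 5 + 8 - 2 = 11
s_p^2 = 13.559456 / 11 = 1.2326778
s_p = sqrt(1.2326778) = 1.1103

1.1103


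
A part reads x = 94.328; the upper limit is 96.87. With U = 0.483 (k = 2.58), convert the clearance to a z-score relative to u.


u = U / k = 0.483 / 2.58 = 0.1872093
margin = |USL - x| = |96.87 - 94.328| = 2.542
z = margin / u = 2.542 / 0.1872093
z = 13.5784

13.5784


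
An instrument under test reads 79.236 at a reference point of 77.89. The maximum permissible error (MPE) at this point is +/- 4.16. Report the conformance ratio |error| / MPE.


e = indication - reference = 79.236 - 77.89 = 1.3460
|e| = 1.3460
ratio = |e| / MPE = 1.3460 / 4.16
ratio = 0.3236

0.3236


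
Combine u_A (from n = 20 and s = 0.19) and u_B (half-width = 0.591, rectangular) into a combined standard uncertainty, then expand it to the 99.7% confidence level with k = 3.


u_A = s / sqrt(n) = 0.19 / sqrt(20) = 0.042485292
u_B = half_width / sqrt(3) = 0.591 / sqrt(3) = 0.34121401
uc = sqrt(u_A^2 + u_B^2) = sqrt(0.042485292^2 + 0.34121401^2) = 0.3438488
U = k * uc = 3 * 0.3438488
U = 1.0315

1.0315


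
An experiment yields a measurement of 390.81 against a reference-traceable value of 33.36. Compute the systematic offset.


Systematic error = measured - true
= 390.81 - 33.36
= 357.4500

357.4500


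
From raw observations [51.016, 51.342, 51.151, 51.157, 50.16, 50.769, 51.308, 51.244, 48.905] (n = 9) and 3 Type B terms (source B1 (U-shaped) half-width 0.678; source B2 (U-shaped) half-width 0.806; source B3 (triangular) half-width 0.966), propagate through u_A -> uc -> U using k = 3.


mean = (51.016 + 51.342 + 51.151 + 51.157 + 50.16 + 50.769 + 51.308 + 51.244 + 48.905) / 9 = 50.78355556
s = sqrt(sum((x - mean)^2)/(n-1)) = 0.79415224
u_A = s / sqrt(n) = 0.79415224 / sqrt(9) = 0.26471741
u_B1 = 0.678 / sqrt(2) = 0.4794184
u_B2 = 0.806 / sqrt(2) = 0.56992807
u_B3 = 0.966 / sqrt(6) = 0.39436785
uc = sqrt(0.26471741^2 + 0.4794184^2 + 0.56992807^2 + 0.39436785^2) = 0.88332402
U = k * uc = 3 * 0.88332402
U = 2.6500

2.6500


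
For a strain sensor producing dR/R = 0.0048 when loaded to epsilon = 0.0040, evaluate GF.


GF = (dR/R) / epsilon
= 0.0048 / 0.0040
= 1.2000

1.2000


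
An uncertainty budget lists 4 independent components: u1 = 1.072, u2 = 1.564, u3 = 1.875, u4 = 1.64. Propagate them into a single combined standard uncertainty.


uc = sqrt(1.072^2 + 1.564^2 + 1.875^2 + 1.64^2)
uc = sqrt(9.800505)
uc = 3.1306

3.1306


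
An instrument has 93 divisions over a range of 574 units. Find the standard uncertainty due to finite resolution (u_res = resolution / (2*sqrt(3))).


resolution = range / divisions
resolution = 574 / 93 = 6.172043
u_res = resolution / (2*sqrt(3))
u_res = 6.172043 / 3.4641016
u_res = 1.7817

1.7817


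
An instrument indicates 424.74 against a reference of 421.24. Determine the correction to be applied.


Correction = standard - reading
= 421.24 - 424.74
= -3.5000

-3.5000


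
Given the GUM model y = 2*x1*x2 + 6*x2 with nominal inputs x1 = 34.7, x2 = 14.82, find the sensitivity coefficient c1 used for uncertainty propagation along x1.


y = 2*x1*x2 + 6*x2
dy/dx1 = 2*x2
Evaluate at x2 = 14.82: c1 = 2 * 14.82
c1 = 29.6400

29.6400


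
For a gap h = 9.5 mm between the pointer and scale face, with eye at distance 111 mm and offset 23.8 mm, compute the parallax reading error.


error = h * offset / d
= 9.5 * 23.8 / 111
= 2.0369

2.0369


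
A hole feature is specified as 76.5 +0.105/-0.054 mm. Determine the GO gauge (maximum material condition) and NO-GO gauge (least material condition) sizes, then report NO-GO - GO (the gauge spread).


GO = nominal - lower_tol (smallest hole = maximum material condition)
GO = 76.5 - 0.054 = 76.446
NO-GO = nominal + upper_tol (largest hole = least material condition)
NO-GO = 76.5 + 0.105 = 76.605
spread = NO-GO - GO = 76.605 - 76.446 = 0.1590

0.1590


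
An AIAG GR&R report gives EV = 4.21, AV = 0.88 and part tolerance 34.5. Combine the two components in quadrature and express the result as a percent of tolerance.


GRR = sqrt(EV^2 + AV^2) = sqrt(4.21^2 + 0.88^2) = 4.3009883
%GRR = GRR / tol * 100 = 4.3009883 / 34.5 * 100
%GRR = 12.4666

12.4666


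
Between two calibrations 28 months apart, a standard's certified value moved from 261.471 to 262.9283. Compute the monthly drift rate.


rate = (v2 - v1) / months
= (262.9283 - 261.471) / 28
= 1.4573 / 28
= 0.0520

0.0520


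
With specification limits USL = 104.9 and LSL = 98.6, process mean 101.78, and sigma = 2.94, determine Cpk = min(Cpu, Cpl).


Cpu = (USL - mean) / (3*sigma) = (104.9 - 101.78) / (3*2.94) = 0.3537
Cpl = (mean - LSL) / (3*sigma) = (101.78 - 98.6) / (3*2.94) = 0.3605
Cpk = min(Cpu, Cpl) = 0.3537

0.3537


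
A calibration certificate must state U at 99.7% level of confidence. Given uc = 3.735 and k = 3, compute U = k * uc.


U = k * uc
U = 3 * 3.735
U = 11.2050

11.2050


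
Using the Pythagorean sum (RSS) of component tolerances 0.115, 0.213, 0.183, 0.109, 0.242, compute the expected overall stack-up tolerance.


RSS = sqrt(0.115^2 + 0.213^2 + 0.183^2 + 0.109^2 + 0.242^2)
= sqrt(0.162528)
= 0.4031

0.4031


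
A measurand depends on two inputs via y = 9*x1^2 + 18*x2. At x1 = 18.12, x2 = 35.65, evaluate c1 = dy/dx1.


y = 9*x1^2 + 18*x2
dy/dx1 = 2*9*x1
Evaluate at x1 = 18.12: c1 = 18 * 18.12
c1 = 326.1600

326.1600


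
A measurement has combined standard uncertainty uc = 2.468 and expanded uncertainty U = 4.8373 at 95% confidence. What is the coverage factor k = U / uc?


k = U / uc
k = 4.8373 / 2.468
k = 1.96

1.96


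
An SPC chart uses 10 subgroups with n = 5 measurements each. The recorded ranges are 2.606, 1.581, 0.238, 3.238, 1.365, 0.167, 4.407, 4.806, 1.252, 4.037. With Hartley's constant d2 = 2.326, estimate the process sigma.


R_bar = (2.606 + 1.581 + 0.238 + 3.238 + 1.365 + 0.167 + 4.407 + 4.806 + 1.252 + 4.037) / 10
R_bar = 23.697 / 10 = 2.3697
sigma_hat = R_bar / d2 = 2.3697 / 2.326 = 1.0188

1.0188


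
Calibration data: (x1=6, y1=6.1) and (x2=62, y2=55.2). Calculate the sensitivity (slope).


slope = (y2 - y1) / (x2 - x1)
= (55.2 - 6.1) / (62 - 6)
= 49.1000 / 56
= 0.8768

0.8768


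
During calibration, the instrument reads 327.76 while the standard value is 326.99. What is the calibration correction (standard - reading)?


Correction = standard - reading
= 326.99 - 327.76
= -0.7700

-0.7700


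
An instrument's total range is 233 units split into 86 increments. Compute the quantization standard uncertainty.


resolution = range / divisions
resolution = 233 / 86 = 2.7093023
u_res = resolution / (2*sqrt(3))
u_res = 2.7093023 / 3.4641016
u_res = 0.7821

0.7821


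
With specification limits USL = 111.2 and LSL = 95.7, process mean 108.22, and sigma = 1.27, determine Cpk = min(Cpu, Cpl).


Cpu = (USL - mean) / (3*sigma) = (111.2 - 108.22) / (3*1.27) = 0.7822
Cpl = (mean - LSL) / (3*sigma) = (108.22 - 95.7) / (3*1.27) = 3.2861
Cpk = min(Cpu, Cpl) = 0.7822

0.7822


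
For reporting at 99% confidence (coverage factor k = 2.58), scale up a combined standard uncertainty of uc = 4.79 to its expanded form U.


U = k * uc
U = 2.58 * 4.79
U = 12.3582

12.3582


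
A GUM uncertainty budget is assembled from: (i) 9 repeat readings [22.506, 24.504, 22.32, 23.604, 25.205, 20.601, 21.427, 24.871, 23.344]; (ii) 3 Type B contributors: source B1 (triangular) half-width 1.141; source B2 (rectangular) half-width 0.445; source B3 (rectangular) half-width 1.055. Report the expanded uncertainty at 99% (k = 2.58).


mean = (22.506 + 24.504 + 22.32 + 23.604 + 25.205 + 20.601 + 21.427 + 24.871 + 23.344) / 9 = 23.15355556
s = sqrt(sum((x - mean)^2)/(n-1)) = 1.5744676
u_A = s / sqrt(n) = 1.5744676 / sqrt(9) = 0.52482253
u_B1 = 1.141 / sqrt(6) = 0.4658113
u_B2 = 0.445 / sqrt(3) = 0.25692087
u_B3 = 1.055 / sqrt(3) = 0.60910453
uc = sqrt(0.52482253^2 + 0.4658113^2 + 0.25692087^2 + 0.60910453^2) = 0.96407236
U = k * uc = 2.58 * 0.96407236
U = 2.4873

2.4873


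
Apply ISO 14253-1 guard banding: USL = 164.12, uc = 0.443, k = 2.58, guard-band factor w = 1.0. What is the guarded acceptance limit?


U = k * uc = 2.58 * 0.443 = 1.14294
guard band g = w * U = 1.0 * 1.14294 = 1.14294
AL = USL - g = 164.12 - 1.14294
AL = 162.9771

162.9771


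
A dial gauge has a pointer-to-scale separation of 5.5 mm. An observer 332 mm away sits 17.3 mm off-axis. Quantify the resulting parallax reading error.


error = h * offset / d
= 5.5 * 17.3 / 332
= 0.2866

0.2866


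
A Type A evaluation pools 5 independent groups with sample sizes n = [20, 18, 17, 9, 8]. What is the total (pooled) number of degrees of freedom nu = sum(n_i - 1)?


nu = sum_i (n_i - 1)
nu = ((20 - 1) + (18 - 1) + (17 - 1) + (9 - 1) + (8 - 1))
nu = 19 + 17 + 16 + 8 + 7
nu = 67

67


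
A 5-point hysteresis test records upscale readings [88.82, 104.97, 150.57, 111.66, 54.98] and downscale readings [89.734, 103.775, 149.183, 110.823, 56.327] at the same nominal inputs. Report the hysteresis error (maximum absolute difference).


|88.82 - 89.734| = 0.9140
|104.97 - 103.775| = 1.1950
|150.57 - 149.183| = 1.3870
|111.66 - 110.823| = 0.8370
|54.98 - 56.327| = 1.3470
hysteresis = max(diffs) = 1.3870

1.3870


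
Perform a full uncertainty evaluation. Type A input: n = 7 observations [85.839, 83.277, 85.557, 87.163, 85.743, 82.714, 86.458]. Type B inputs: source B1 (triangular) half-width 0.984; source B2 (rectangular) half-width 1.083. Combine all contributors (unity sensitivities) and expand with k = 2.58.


mean = (85.839 + 83.277 + 85.557 + 87.163 + 85.743 + 82.714 + 86.458) / 7 = 85.25014286
s = sqrt(sum((x - mean)^2)/(n-1)) = 1.6394652
u_A = s / sqrt(n) = 1.6394652 / sqrt(7) = 0.6196596
u_B1 = 0.984 / sqrt(6) = 0.40171632
u_B2 = 1.083 / sqrt(3) = 0.62527034
uc = sqrt(0.6196596^2 + 0.40171632^2 + 0.62527034^2) = 0.96763476
U = k * uc = 2.58 * 0.96763476
U = 2.4965

2.4965


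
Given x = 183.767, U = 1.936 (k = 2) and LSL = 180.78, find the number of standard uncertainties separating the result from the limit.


u = U / k = 1.936 / 2 = 0.968
margin = |LSL - x| = |180.78 - 183.767| = 2.987
z = margin / u = 2.987 / 0.968
z = 3.0857

3.0857


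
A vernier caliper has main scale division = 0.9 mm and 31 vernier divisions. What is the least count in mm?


LC = MSD / n_div
= 0.9 / 31
= 0.0290

0.0290


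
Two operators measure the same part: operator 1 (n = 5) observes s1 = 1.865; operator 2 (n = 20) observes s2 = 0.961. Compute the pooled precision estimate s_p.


s_p = sqrt(((n1-1)*s1^2 + (n2-1)*s2^2) / (n1+n2-2))
numerator = (5-1)*1.865^2 + (20-1)*0.961^2 = 13.9129 + 17.546899 = 31.459799
denominator = 5 + 20 - 2 = 23
s_p^2 = 31.459799 / 23 = 1.3678173
s_p = sqrt(1.3678173) = 1.1695

1.1695


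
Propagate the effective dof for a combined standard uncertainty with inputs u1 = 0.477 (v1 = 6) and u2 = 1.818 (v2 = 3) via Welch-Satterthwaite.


uc = sqrt(u1^2 + u2^2) = sqrt(0.477^2 + 1.818^2) = 1.8795353
v_eff = uc^4 / (u1^4/v1 + u2^4/v2)
= 1.8795353^4 / (0.477^4/6 + 1.818^4/3)
= 12.479637 / 3.6499098
v_eff = 3.4192

3.4192


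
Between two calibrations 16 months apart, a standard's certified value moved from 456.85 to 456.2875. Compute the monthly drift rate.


rate = (v2 - v1) / months
= (456.2875 - 456.85) / 16
= -0.5625 / 16
= -0.0352

-0.0352


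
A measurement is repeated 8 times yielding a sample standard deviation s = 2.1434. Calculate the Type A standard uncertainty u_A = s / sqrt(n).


u_A = s / sqrt(n)
u_A = 2.1434 / sqrt(8)
u_A = 2.1434 / 2.8284271
u_A = 0.7578

0.7578


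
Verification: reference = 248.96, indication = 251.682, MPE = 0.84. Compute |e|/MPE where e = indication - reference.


e = indication - reference = 251.682 - 248.96 = 2.7220
|e| = 2.7220
ratio = |e| / MPE = 2.7220 / 0.84
ratio = 3.2405

3.2405


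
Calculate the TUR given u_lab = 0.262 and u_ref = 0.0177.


TUR = u_lab / u_ref
= 0.262 / 0.0177
= 14.8023

14.8023


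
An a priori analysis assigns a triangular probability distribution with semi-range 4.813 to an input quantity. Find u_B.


u_B = half_width / sqrt(6)
u_B = 4.813 / 2.4494897
u_B = 1.9649

1.9649


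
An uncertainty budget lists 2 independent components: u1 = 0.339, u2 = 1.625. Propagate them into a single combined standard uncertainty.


uc = sqrt(0.339^2 + 1.625^2)
uc = sqrt(2.755546)
uc = 1.6600

1.6600


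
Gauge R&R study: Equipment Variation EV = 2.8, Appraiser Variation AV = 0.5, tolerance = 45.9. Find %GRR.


GRR = sqrt(EV^2 + AV^2) = sqrt(2.8^2 + 0.5^2) = 2.8442925
%GRR = GRR / tol * 100 = 2.8442925 / 45.9 * 100
%GRR = 6.1967

6.1967


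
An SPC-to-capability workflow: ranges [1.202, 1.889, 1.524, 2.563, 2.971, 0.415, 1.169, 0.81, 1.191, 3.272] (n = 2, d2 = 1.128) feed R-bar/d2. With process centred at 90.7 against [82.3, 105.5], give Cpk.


R_bar = (1.202 + 1.889 + 1.524 + 2.563 + 2.971 + 0.415 + 1.169 + 0.81 + 1.191 + 3.272) / 10 = 1.7006
sigma = R_bar / d2 = 1.7006 / 1.128 = 1.5076241
Cp = (USL - LSL)/(6*sigma) = (105.5 - 82.3)/(6*1.5076241) = 2.5647
Cpu = (105.5 - 90.7)/(3*1.5076241) = 3.2723
Cpl = (90.7 - 82.3)/(3*1.5076241) = 1.8572
Cpk = min(Cpu, Cpl) = 1.8572

1.8572


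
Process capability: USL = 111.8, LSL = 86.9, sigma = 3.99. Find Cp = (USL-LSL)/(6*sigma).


Cp = (USL - LSL) / (6 * sigma)
= (111.8 - 86.9) / (6 * 3.99)
= 24.9000 / 23.9400
= 1.0401

1.0401


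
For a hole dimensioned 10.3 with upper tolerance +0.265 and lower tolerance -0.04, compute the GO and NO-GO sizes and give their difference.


GO = nominal - lower_tol (smallest hole = maximum material condition)
GO = 10.3 - 0.04 = 10.26
NO-GO = nominal + upper_tol (largest hole = least material condition)
NO-GO = 10.3 + 0.265 = 10.565
spread = NO-GO - GO = 10.565 - 10.26 = 0.3050

0.3050
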